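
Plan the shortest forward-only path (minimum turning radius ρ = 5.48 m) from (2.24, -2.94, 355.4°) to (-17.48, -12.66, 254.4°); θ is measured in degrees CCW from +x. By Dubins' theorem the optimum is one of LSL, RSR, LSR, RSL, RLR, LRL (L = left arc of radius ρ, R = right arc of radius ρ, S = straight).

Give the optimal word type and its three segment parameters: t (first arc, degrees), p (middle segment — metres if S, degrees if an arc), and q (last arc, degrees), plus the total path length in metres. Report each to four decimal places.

RSL: t = 199.5584°, p = 10.4304 m, q = 98.5584°, L = 38.9435 m

Let ψ = atan2(Δy, Δx) = atan2(-9.72, -19.72) = -153.7613° be the start→goal bearing.
Normalize: d = |goal − start| / ρ = 21.985377/5.48 = 4.011930, α = (θ_start − ψ) mod 360° = 149.1613° = 2.603356 rad, β = (θ_goal − ψ) mod 360° = 48.1613° = 0.840573 rad.
Common terms: sin α = 0.512623, cos α = -0.858614, sin β = 0.745025, cos β = 0.667036, cos(α−β) = -0.190809, d² = 16.095583. Work in radians in the unit-radius frame; every candidate has L = ρ·(t + p + q).
LSL: p² = 2 + d² − 2cos(α−β) + 2d(sin α − sin β) = 16.612438; p = √p² = 4.075836; φ = atan2(cos β − cos α, d + sin α − sin β) = 0.383659 rad; t = (φ − α) mod 2π = 4.063489 rad, q = (β − φ) mod 2π = 0.456914 rad → L = 5.48·(4.063489 + 4.075836 + 0.456914) = 5.48·8.596239 = 47.107388 m
RSR: p² = 2 + d² − 2cos(α−β) + 2d(sin β − sin α) = 20.341965; p = √p² = 4.510207; φ = atan2(cos α − cos β, d − sin α + sin β) = -0.345074 rad; t = (α − φ) mod 2π = 2.948429 rad, q = (φ − β) mod 2π = 5.097539 rad → L = 5.48·(2.948429 + 4.510207 + 5.097539) = 5.48·12.556175 = 68.807837 m
LSR: p² = d² − 2 + 2cos(α−β) + 2d(sin α + sin β) = 23.805162; p = √p² = 4.879053; φ = atan2(−cos α − cos β, d + sin α + sin β) − atan2(−2, p) = 0.425364 rad; t = (φ − α) mod 2π = 4.105194 rad, q = (φ − β) mod 2π = 5.867977 rad → L = 5.48·(4.105194 + 4.879053 + 5.867977) = 5.48·14.852224 = 81.390189 m
RSL: p² = d² − 2 + 2cos(α−β) − 2d(sin α + sin β) = 3.622769; p = √p² = 1.903357; φ = atan2(cos α + cos β, d − sin α − sin β) − atan2(2, p) = -0.879596 rad; t = (α − φ) mod 2π = 3.482952 rad, q = (β − φ) mod 2π = 1.720169 rad → L = 5.48·(3.482952 + 1.903357 + 1.720169) = 5.48·7.106479 = 38.943503 m
RLR: c = (6 − d² + 2cos(α−β) + 2d(sin α − sin β))/8 = -1.542746, |c| > 1 → infeasible
LRL: c = (6 − d² + 2cos(α−β) − 2d(sin α − sin β))/8 = -1.076555, |c| > 1 → infeasible
Shortest: RSL with L = 38.943503 m ≈ 38.9435 m
Convert RSL to answer units (arcs ×180/π): t = 3.482952·180/π = 199.5584°, p = ρ·p = 5.48·1.903357 = 10.4304 m, q = 1.720169·180/π = 98.5584°, L = 38.9435 m.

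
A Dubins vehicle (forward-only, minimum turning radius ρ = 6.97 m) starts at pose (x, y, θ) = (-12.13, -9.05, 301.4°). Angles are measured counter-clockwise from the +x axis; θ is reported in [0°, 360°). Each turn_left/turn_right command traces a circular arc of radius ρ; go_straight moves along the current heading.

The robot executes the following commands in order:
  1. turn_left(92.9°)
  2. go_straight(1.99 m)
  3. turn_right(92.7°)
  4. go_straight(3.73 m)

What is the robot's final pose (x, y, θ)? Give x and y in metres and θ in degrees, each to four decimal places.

(11.2097, -15.3377, 301.6000°)

set_pose: (x, y, θ) = (-12.1300, -9.0500, 301.4000°), ρ = 6.97
turn_left(92.9°): centre at ρ to the left, rotate +92.9° → (-2.2530, -11.1765, 394.3000° ≡ 34.3000°)
go_straight(1.99): x += 1.99·cos θ, y += 1.99·sin θ → (-0.6090, -10.0551, 34.3000°)
turn_right(92.7°): centre at ρ to the right, rotate −92.7° → (9.2553, -12.1608, -58.4000° ≡ 301.6000°)
go_straight(3.73): x += 3.73·cos θ, y += 3.73·sin θ → (11.2097, -15.3377, 301.6000°)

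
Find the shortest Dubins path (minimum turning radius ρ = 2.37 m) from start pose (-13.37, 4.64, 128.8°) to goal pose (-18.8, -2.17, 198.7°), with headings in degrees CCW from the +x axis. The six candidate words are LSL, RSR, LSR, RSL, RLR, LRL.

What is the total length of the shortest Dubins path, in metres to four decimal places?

11.8974 m

Let ψ = atan2(Δy, Δx) = atan2(-6.81, -5.43) = -128.5673° be the start→goal bearing.
Normalize: d = |goal − start| / ρ = 8.709822/2.37 = 3.675030, α = (θ_start − ψ) mod 360° = 257.3673° = 4.491908 rad, β = (θ_goal − ψ) mod 360° = 327.2673° = 5.711893 rad.
Common terms: sin α = -0.975792, cos α = -0.218699, sin β = -0.540720, cos β = 0.841203, cos(α−β) = 0.343660, d² = 13.505848. Work in radians in the unit-radius frame; every candidate has L = ρ·(t + p + q).
LSL: p² = 2 + d² − 2cos(α−β) + 2d(sin α − sin β) = 11.620720; p = √p² = 3.408918; φ = atan2(cos β − cos α, d + sin α − sin β) = 0.316161 rad; t = (φ − α) mod 2π = 2.107439 rad, q = (β − φ) mod 2π = 5.395731 rad → L = 2.37·(2.107439 + 3.408918 + 5.395731) = 2.37·10.912088 = 25.861649 m
RSR: p² = 2 + d² − 2cos(α−β) + 2d(sin β − sin α) = 18.016338; p = √p² = 4.244566; φ = atan2(cos α − cos β, d − sin α + sin β) = -0.252379 rad; t = (α − φ) mod 2π = 4.744286 rad, q = (φ − β) mod 2π = 0.318914 rad → L = 2.37·(4.744286 + 4.244566 + 0.318914) = 2.37·9.307766 = 22.059405 m
LSR: p² = d² − 2 + 2cos(α−β) + 2d(sin α + sin β) = 1.046712; p = √p² = 1.023089; φ = atan2(−cos α − cos β, d + sin α + sin β) − atan2(−2, p) = 0.817181 rad; t = (φ − α) mod 2π = 2.608458 rad, q = (φ − β) mod 2π = 1.388473 rad → L = 2.37·(2.608458 + 1.023089 + 1.388473) = 2.37·5.020021 = 11.897449 m
RSL: p² = d² − 2 + 2cos(α−β) − 2d(sin α + sin β) = 23.339624; p = √p² = 4.831110; φ = atan2(cos α + cos β, d − sin α − sin β) − atan2(2, p) = -0.273165 rad; t = (α − φ) mod 2π = 4.765073 rad, q = (β − φ) mod 2π = 5.985058 rad → L = 2.37·(4.765073 + 4.831110 + 5.985058) = 2.37·15.581241 = 36.927541 m
RLR: c = (6 − d² + 2cos(α−β) + 2d(sin α − sin β))/8 = -1.252042, |c| > 1 → infeasible
LRL: c = (6 − d² + 2cos(α−β) − 2d(sin α − sin β))/8 = -0.452590; p = 2π − arccos c = 4.242721 rad; φ = atan2(cos β − cos α, d + sin α − sin β) = 0.316161 rad; t = (φ − α + p/2) mod 2π = 4.228800 rad, q = (β − α − t + p) mod 2π = 1.233907 rad → L = 2.37·(4.228800 + 4.242721 + 1.233907) = 2.37·9.705428 = 23.001864 m
Shortest: LSR with L = 11.897449 m ≈ 11.8974 m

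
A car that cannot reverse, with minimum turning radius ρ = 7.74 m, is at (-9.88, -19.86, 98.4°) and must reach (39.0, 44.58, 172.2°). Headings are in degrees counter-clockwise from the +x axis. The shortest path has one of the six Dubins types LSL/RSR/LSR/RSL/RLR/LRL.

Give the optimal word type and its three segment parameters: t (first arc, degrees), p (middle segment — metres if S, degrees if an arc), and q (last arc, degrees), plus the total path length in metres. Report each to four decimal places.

Let ψ = atan2(Δy, Δx) = atan2(64.44, 48.88) = 52.8184° be the start→goal bearing.
Normalize: d = |goal − start| / ρ = 80.881197/7.74 = 10.449767, α = (θ_start − ψ) mod 360° = 45.5816° = 0.795549 rad, β = (θ_goal − ψ) mod 360° = 119.3816° = 2.083602 rad.
Common terms: sin α = 0.714248, cos α = 0.699893, sin β = 0.871371, cos β = -0.490624, cos(α−β) = 0.278991, d² = 109.197631. Work in radians in the unit-radius frame; every candidate has L = ρ·(t + p + q).
LSL: p² = 2 + d² − 2cos(α−β) + 2d(sin α − sin β) = 107.355838; p = √p² = 10.361266; φ = atan2(cos β − cos α, d + sin α − sin β) = -0.115155 rad; t = (φ − α) mod 2π = 5.372481 rad, q = (β − φ) mod 2π = 2.198757 rad → L = 7.74·(5.372481 + 10.361266 + 2.198757) = 7.74·17.932505 = 138.797585 m
RSR: p² = 2 + d² − 2cos(α−β) + 2d(sin β − sin α) = 113.923459; p = √p² = 10.673493; φ = atan2(cos α − cos β, d − sin α + sin β) = 0.111772 rad; t = (α − φ) mod 2π = 0.683777 rad, q = (φ − β) mod 2π = 4.311356 rad → L = 7.74·(0.683777 + 10.673493 + 4.311356) = 7.74·15.668626 = 121.275162 m
LSR: p² = d² − 2 + 2cos(α−β) + 2d(sin α + sin β) = 140.894319; p = √p² = 11.869891; φ = atan2(−cos α − cos β, d + sin α + sin β) − atan2(−2, p) = 0.149540 rad; t = (φ − α) mod 2π = 5.637176 rad, q = (φ − β) mod 2π = 4.349123 rad → L = 7.74·(5.637176 + 11.869891 + 4.349123) = 7.74·21.856190 = 169.166913 m
RSL: p² = d² − 2 + 2cos(α−β) − 2d(sin α + sin β) = 74.616908; p = √p² = 8.638108; φ = atan2(cos α + cos β, d − sin α − sin β) − atan2(2, p) = -0.203919 rad; t = (α − φ) mod 2π = 0.999468 rad, q = (β − φ) mod 2π = 2.287521 rad → L = 7.74·(0.999468 + 8.638108 + 2.287521) = 7.74·11.925097 = 92.300248 m
RLR: c = (6 − d² + 2cos(α−β) + 2d(sin α − sin β))/8 = -13.240432, |c| > 1 → infeasible
LRL: c = (6 − d² + 2cos(α−β) − 2d(sin α − sin β))/8 = -12.419480, |c| > 1 → infeasible
Shortest: RSL with L = 92.300248 m ≈ 92.3002 m
Convert RSL to answer units (arcs ×180/π): t = 0.999468·180/π = 57.2653°, p = ρ·p = 7.74·8.638108 = 66.8590 m, q = 2.287521·180/π = 131.0653°, L = 92.3002 m.

RSL: t = 57.2653°, p = 66.8590 m, q = 131.0653°, L = 92.3002 m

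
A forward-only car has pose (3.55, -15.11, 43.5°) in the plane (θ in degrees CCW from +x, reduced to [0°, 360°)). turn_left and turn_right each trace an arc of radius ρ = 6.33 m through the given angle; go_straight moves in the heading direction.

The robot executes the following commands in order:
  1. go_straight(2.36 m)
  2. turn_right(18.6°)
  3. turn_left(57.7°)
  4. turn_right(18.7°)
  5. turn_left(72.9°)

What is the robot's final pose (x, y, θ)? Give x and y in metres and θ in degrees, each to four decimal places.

(9.8076, 1.9595, 136.8000°)

set_pose: (x, y, θ) = (3.5500, -15.1100, 43.5000°), ρ = 6.33
go_straight(2.36): x += 2.36·cos θ, y += 2.36·sin θ → (5.2619, -13.4855, 43.5000°)
turn_right(18.6°): centre at ρ to the right, rotate −18.6° → (6.9540, -12.3355, 24.9000°)
turn_left(57.7°): centre at ρ to the left, rotate +57.7° → (10.5661, -7.4092, 82.6000°)
turn_right(18.7°): centre at ρ to the right, rotate −18.7° → (11.1589, -5.4397, 63.9000°)
turn_left(72.9°): centre at ρ to the left, rotate +72.9° → (9.8076, 1.9595, 136.8000°)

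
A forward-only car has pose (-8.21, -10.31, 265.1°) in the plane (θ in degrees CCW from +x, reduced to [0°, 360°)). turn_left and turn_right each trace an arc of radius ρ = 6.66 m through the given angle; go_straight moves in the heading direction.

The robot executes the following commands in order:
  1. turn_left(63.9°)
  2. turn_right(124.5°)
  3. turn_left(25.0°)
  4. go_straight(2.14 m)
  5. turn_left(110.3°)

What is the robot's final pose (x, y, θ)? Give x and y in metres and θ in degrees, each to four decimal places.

(-6.6004, -42.2947, 339.8000°)

set_pose: (x, y, θ) = (-8.2100, -10.3100, 265.1000°), ρ = 6.66
turn_left(63.9°): centre at ρ to the left, rotate +63.9° → (-5.0045, -16.5876, 329.0000°)
turn_right(124.5°): centre at ρ to the right, rotate −124.5° → (-5.6728, -28.3567, 204.5000°)
turn_left(25.0°): centre at ρ to the left, rotate +25.0° → (-7.9752, -30.0917, 229.5000°)
go_straight(2.14): x += 2.14·cos θ, y += 2.14·sin θ → (-9.3651, -31.7190, 229.5000°)
turn_left(110.3°): centre at ρ to the left, rotate +110.3° → (-6.6004, -42.2947, 339.8000°)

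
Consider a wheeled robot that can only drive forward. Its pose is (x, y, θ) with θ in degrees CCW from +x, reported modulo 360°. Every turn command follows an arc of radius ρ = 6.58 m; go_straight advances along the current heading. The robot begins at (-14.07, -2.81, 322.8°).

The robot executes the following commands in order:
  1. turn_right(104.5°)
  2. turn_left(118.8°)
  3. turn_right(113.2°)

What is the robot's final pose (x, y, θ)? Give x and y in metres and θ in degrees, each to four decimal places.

(-10.4503, -35.2429, 223.9000°)

set_pose: (x, y, θ) = (-14.0700, -2.8100, 322.8000°), ρ = 6.58
turn_right(104.5°): centre at ρ to the right, rotate −104.5° → (-13.9701, -13.2150, 218.3000°)
turn_left(118.8°): centre at ρ to the left, rotate +118.8° → (-12.4524, -24.4402, 337.1000°)
turn_right(113.2°): centre at ρ to the right, rotate −113.2° → (-10.4503, -35.2429, 223.9000°)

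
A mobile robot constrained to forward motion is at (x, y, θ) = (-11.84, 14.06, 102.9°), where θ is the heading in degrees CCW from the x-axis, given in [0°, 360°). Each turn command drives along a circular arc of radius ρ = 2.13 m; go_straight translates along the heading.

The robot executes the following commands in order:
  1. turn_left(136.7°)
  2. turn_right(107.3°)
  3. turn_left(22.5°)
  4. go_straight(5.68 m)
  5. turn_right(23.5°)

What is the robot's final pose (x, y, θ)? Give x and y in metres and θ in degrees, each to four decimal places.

(-25.6672, 17.7403, 131.3000°)

set_pose: (x, y, θ) = (-11.8400, 14.0600, 102.9000°), ρ = 2.13
turn_left(136.7°): centre at ρ to the left, rotate +136.7° → (-15.7534, 14.6623, 239.6000°)
turn_right(107.3°): centre at ρ to the right, rotate −107.3° → (-19.1660, 14.3067, 132.3000°)
turn_left(22.5°): centre at ρ to the left, rotate +22.5° → (-19.8345, 14.8004, 154.8000°)
go_straight(5.68): x += 5.68·cos θ, y += 5.68·sin θ → (-24.9739, 17.2189, 154.8000°)
turn_right(23.5°): centre at ρ to the right, rotate −23.5° → (-25.6672, 17.7403, 131.3000°)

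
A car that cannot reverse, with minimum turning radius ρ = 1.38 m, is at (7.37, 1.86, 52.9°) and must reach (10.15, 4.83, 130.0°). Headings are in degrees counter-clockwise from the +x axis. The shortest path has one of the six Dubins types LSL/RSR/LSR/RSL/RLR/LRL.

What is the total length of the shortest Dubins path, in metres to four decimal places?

Let ψ = atan2(Δy, Δx) = atan2(2.97, 2.78) = 46.8926° be the start→goal bearing.
Normalize: d = |goal − start| / ρ = 4.068083/1.38 = 2.947886, α = (θ_start − ψ) mod 360° = 6.0074° = 0.104850 rad, β = (θ_goal − ψ) mod 360° = 83.1074° = 1.450498 rad.
Common terms: sin α = 0.104658, cos α = 0.994508, sin β = 0.992773, cos β = 0.120008, cos(α−β) = 0.223250, d² = 8.690034. Work in radians in the unit-radius frame; every candidate has L = ρ·(t + p + q).
LSL: p² = 2 + d² − 2cos(α−β) + 2d(sin α − sin β) = 5.007407; p = √p² = 2.237724; φ = atan2(cos β − cos α, d + sin α − sin β) = -0.401500 rad; t = (φ − α) mod 2π = 5.776836 rad, q = (β − φ) mod 2π = 1.851998 rad → L = 1.38·(5.776836 + 2.237724 + 1.851998) = 1.38·9.866558 = 13.615850 m
RSR: p² = 2 + d² − 2cos(α−β) + 2d(sin β − sin α) = 15.479660; p = √p² = 3.934420; φ = atan2(cos α − cos β, d − sin α + sin β) = 0.224141 rad; t = (α − φ) mod 2π = 6.163894 rad, q = (φ − β) mod 2π = 5.056828 rad → L = 1.38·(6.163894 + 3.934420 + 5.056828) = 1.38·15.155142 = 20.914095 m
LSR: p² = d² − 2 + 2cos(α−β) + 2d(sin α + sin β) = 13.606734; p = √p² = 3.688731; φ = atan2(−cos α − cos β, d + sin α + sin β) − atan2(−2, p) = 0.227991 rad; t = (φ − α) mod 2π = 0.123141 rad, q = (φ − β) mod 2π = 5.060677 rad → L = 1.38·(0.123141 + 3.688731 + 5.060677) = 1.38·8.872549 = 12.244118 m
RSL: p² = d² − 2 + 2cos(α−β) − 2d(sin α + sin β) = 0.666333; p = √p² = 0.816292; φ = atan2(cos α + cos β, d − sin α − sin β) − atan2(2, p) = -0.641183 rad; t = (α − φ) mod 2π = 0.746033 rad, q = (β − φ) mod 2π = 2.091682 rad → L = 1.38·(0.746033 + 0.816292 + 2.091682) = 1.38·3.654007 = 5.042530 m
RLR: c = (6 − d² + 2cos(α−β) + 2d(sin α − sin β))/8 = -0.934957; p = 2π − arccos c = 3.504250 rad; φ = atan2(cos α − cos β, d − sin α + sin β) = 0.224141 rad; t = (α − φ + p/2) mod 2π = 1.632833 rad, q = (α − β − t + p) mod 2π = 0.525768 rad → L = 1.38·(1.632833 + 3.504250 + 0.525768) = 1.38·5.662851 = 7.814734 m
LRL: c = (6 − d² + 2cos(α−β) − 2d(sin α − sin β))/8 = 0.374074; p = 2π − arccos c = 5.095787 rad; φ = atan2(cos β − cos α, d + sin α − sin β) = -0.401500 rad; t = (φ − α + p/2) mod 2π = 2.041544 rad, q = (β − α − t + p) mod 2π = 4.399892 rad → L = 1.38·(2.041544 + 5.095787 + 4.399892) = 1.38·11.537223 = 15.921368 m
Shortest: RSL with L = 5.042530 m ≈ 5.0425 m

5.0425 m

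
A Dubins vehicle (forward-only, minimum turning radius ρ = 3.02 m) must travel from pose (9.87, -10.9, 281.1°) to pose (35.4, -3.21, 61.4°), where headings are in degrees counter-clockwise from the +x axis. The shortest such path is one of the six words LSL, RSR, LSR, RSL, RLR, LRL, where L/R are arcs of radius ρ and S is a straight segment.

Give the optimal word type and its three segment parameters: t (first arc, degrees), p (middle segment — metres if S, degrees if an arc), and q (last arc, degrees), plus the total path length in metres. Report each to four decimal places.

LSL: t = 102.1453°, p = 21.6744 m, q = 38.1547°, L = 29.0695 m

Let ψ = atan2(Δy, Δx) = atan2(7.69, 25.53) = 16.7631° be the start→goal bearing.
Normalize: d = |goal − start| / ρ = 26.663027/3.02 = 8.828817, α = (θ_start − ψ) mod 360° = 264.3369° = 4.613550 rad, β = (θ_goal − ψ) mod 360° = 44.6369° = 0.779062 rad.
Common terms: sin α = -0.995119, cos α = -0.098678, sin β = 0.702612, cos β = 0.711573, cos(α−β) = -0.769400, d² = 77.948007. Work in radians in the unit-radius frame; every candidate has L = ρ·(t + p + q).
LSL: p² = 2 + d² − 2cos(α−β) + 2d(sin α − sin β) = 51.508885; p = √p² = 7.176969; φ = atan2(cos β − cos α, d + sin α − sin β) = 0.113137 rad; t = (φ − α) mod 2π = 1.782772 rad, q = (β − φ) mod 2π = 0.665925 rad → L = 3.02·(1.782772 + 7.176969 + 0.665925) = 3.02·9.625666 = 29.069511 m
RSR: p² = 2 + d² − 2cos(α−β) + 2d(sin β − sin α) = 111.464727; p = √p² = 10.557686; φ = atan2(cos α − cos β, d − sin α + sin β) = -0.076821 rad; t = (α − φ) mod 2π = 4.690371 rad, q = (φ − β) mod 2π = 5.427303 rad → L = 3.02·(4.690371 + 10.557686 + 5.427303) = 3.02·20.675359 = 62.439585 m
LSR: p² = d² − 2 + 2cos(α−β) + 2d(sin α + sin β) = 69.244220; p = √p² = 8.321311; φ = atan2(−cos α − cos β, d + sin α + sin β) − atan2(−2, p) = 0.164197 rad; t = (φ − α) mod 2π = 1.833832 rad, q = (φ − β) mod 2π = 5.668321 rad → L = 3.02·(1.833832 + 8.321311 + 5.668321) = 3.02·15.823464 = 47.786862 m
RSL: p² = d² − 2 + 2cos(α−β) − 2d(sin α + sin β) = 79.574195; p = √p² = 8.920437; φ = atan2(cos α + cos β, d − sin α − sin β) − atan2(2, p) = -0.153464 rad; t = (α − φ) mod 2π = 4.767014 rad, q = (β − φ) mod 2π = 0.932526 rad → L = 3.02·(4.767014 + 8.920437 + 0.932526) = 3.02·14.619977 = 44.152331 m
RLR: c = (6 − d² + 2cos(α−β) + 2d(sin α − sin β))/8 = -12.933091, |c| > 1 → infeasible
LRL: c = (6 − d² + 2cos(α−β) − 2d(sin α − sin β))/8 = -5.438611, |c| > 1 → infeasible
Shortest: LSL with L = 29.069511 m ≈ 29.0695 m
Convert LSL to answer units (arcs ×180/π): t = 1.782772·180/π = 102.1453°, p = ρ·p = 3.02·7.176969 = 21.6744 m, q = 0.665925·180/π = 38.1547°, L = 29.0695 m.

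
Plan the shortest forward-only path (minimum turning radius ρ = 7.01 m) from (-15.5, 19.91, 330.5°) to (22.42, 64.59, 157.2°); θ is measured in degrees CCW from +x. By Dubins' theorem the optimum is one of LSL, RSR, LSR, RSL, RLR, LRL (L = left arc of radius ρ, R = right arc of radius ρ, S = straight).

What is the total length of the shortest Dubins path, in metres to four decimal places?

Let ψ = atan2(Δy, Δx) = atan2(44.68, 37.92) = 49.6787° be the start→goal bearing.
Normalize: d = |goal − start| / ρ = 58.602293/7.01 = 8.359814, α = (θ_start − ψ) mod 360° = 280.8213° = 4.901257 rad, β = (θ_goal − ψ) mod 360° = 107.5213° = 1.876601 rad.
Common terms: sin α = -0.982217, cos α = 0.187747, sin β = 0.953605, cos β = -0.301061, cos(α−β) = -0.993171, d² = 69.886484. Work in radians in the unit-radius frame; every candidate has L = ρ·(t + p + q).
LSL: p² = 2 + d² − 2cos(α−β) + 2d(sin α − sin β) = 41.506597; p = √p² = 6.442561; φ = atan2(cos β − cos α, d + sin α − sin β) = -0.075945 rad; t = (φ − α) mod 2π = 1.305984 rad, q = (β − φ) mod 2π = 1.952546 rad → L = 7.01·(1.305984 + 6.442561 + 1.952546) = 7.01·9.701091 = 68.004648 m
RSR: p² = 2 + d² − 2cos(α−β) + 2d(sin β − sin α) = 106.239053; p = √p² = 10.307233; φ = atan2(cos α − cos β, d − sin α + sin β) = 0.047442 rad; t = (α − φ) mod 2π = 4.853815 rad, q = (φ − β) mod 2π = 4.454026 rad → L = 7.01·(4.853815 + 10.307233 + 4.454026) = 7.01·19.615074 = 137.501668 m
LSR: p² = d² − 2 + 2cos(α−β) + 2d(sin α + sin β) = 65.421752; p = √p² = 8.088371; φ = atan2(−cos α − cos β, d + sin α + sin β) − atan2(−2, p) = 0.256007 rad; t = (φ − α) mod 2π = 1.637935 rad, q = (φ − β) mod 2π = 4.662591 rad → L = 7.01·(1.637935 + 8.088371 + 4.662591) = 7.01·14.388897 = 100.866169 m
RSL: p² = d² − 2 + 2cos(α−β) − 2d(sin α + sin β) = 66.378533; p = √p² = 8.147302; φ = atan2(cos α + cos β, d − sin α − sin β) − atan2(2, p) = -0.254228 rad; t = (α − φ) mod 2π = 5.155484 rad, q = (β − φ) mod 2π = 2.130829 rad → L = 7.01·(5.155484 + 8.147302 + 2.130829) = 7.01·15.433615 = 108.189644 m
RLR: c = (6 − d² + 2cos(α−β) + 2d(sin α − sin β))/8 = -12.279882, |c| > 1 → infeasible
LRL: c = (6 − d² + 2cos(α−β) − 2d(sin α − sin β))/8 = -4.188325, |c| > 1 → infeasible
Shortest: LSL with L = 68.004648 m ≈ 68.0046 m

68.0046 m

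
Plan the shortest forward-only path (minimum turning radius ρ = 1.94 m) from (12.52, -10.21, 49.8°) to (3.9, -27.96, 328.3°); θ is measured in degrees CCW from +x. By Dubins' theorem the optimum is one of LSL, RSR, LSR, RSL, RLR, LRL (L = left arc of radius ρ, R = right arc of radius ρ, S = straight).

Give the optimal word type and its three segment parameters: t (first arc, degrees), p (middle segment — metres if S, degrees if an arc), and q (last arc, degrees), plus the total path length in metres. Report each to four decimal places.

RSL: t = 184.1359°, p = 16.9669 m, q = 102.6359°, L = 26.6768 m

Let ψ = atan2(Δy, Δx) = atan2(-17.75, -8.62) = -115.9028° be the start→goal bearing.
Normalize: d = |goal − start| / ρ = 19.732382/1.94 = 10.171331, α = (θ_start − ψ) mod 360° = 165.7028° = 2.892059 rad, β = (θ_goal − ψ) mod 360° = 84.2028° = 1.469616 rad.
Common terms: sin α = 0.246952, cos α = -0.969028, sin β = 0.994886, cos β = 0.101008, cos(α−β) = 0.147809, d² = 103.455973. Work in radians in the unit-radius frame; every candidate has L = ρ·(t + p + q).
LSL: p² = 2 + d² − 2cos(α−β) + 2d(sin α − sin β) = 89.945395; p = √p² = 9.483955; φ = atan2(cos β − cos α, d + sin α − sin β) = 0.113067 rad; t = (φ − α) mod 2π = 3.504193 rad, q = (β − φ) mod 2π = 1.356549 rad → L = 1.94·(3.504193 + 9.483955 + 1.356549) = 1.94·14.344697 = 27.828711 m
RSR: p² = 2 + d² − 2cos(α−β) + 2d(sin β − sin α) = 120.375314; p = √p² = 10.971568; φ = atan2(cos α − cos β, d − sin α + sin β) = -0.097683 rad; t = (α − φ) mod 2π = 2.989742 rad, q = (φ − β) mod 2π = 4.715886 rad → L = 1.94·(2.989742 + 10.971568 + 4.715886) = 1.94·18.677197 = 36.233762 m
LSR: p² = d² − 2 + 2cos(α−β) + 2d(sin α + sin β) = 127.013875; p = √p² = 11.270043; φ = atan2(−cos α − cos β, d + sin α + sin β) − atan2(−2, p) = 0.251541 rad; t = (φ − α) mod 2π = 3.642667 rad, q = (φ − β) mod 2π = 5.065111 rad → L = 1.94·(3.642667 + 11.270043 + 5.065111) = 1.94·19.977822 = 38.756974 m
RSL: p² = d² − 2 + 2cos(α−β) − 2d(sin α + sin β) = 76.489308; p = √p² = 8.745817; φ = atan2(cos α + cos β, d − sin α − sin β) − atan2(2, p) = -0.321719 rad; t = (α − φ) mod 2π = 3.213778 rad, q = (β − φ) mod 2π = 1.791334 rad → L = 1.94·(3.213778 + 8.745817 + 1.791334) = 1.94·13.750929 = 26.676802 m
RLR: c = (6 − d² + 2cos(α−β) + 2d(sin α − sin β))/8 = -14.046914, |c| > 1 → infeasible
LRL: c = (6 − d² + 2cos(α−β) − 2d(sin α − sin β))/8 = -10.243174, |c| > 1 → infeasible
Shortest: RSL with L = 26.676802 m ≈ 26.6768 m
Convert RSL to answer units (arcs ×180/π): t = 3.213778·180/π = 184.1359°, p = ρ·p = 1.94·8.745817 = 16.9669 m, q = 1.791334·180/π = 102.6359°, L = 26.6768 m.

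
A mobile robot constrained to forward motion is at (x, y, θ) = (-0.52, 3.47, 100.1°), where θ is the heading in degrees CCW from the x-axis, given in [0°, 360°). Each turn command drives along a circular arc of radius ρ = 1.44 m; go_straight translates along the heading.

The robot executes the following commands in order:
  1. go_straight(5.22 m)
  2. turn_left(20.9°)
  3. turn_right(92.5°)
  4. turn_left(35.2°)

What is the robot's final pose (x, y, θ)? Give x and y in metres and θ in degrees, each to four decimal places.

(-0.4677, 11.7329, 63.7000°)

set_pose: (x, y, θ) = (-0.5200, 3.4700, 100.1000°), ρ = 1.44
go_straight(5.22): x += 5.22·cos θ, y += 5.22·sin θ → (-1.4354, 8.6091, 100.1000°)
turn_left(20.9°): centre at ρ to the left, rotate +20.9° → (-1.6188, 9.0982, 121.0000°)
turn_right(92.5°): centre at ρ to the right, rotate −92.5° → (-1.0716, 11.1054, 28.5000°)
turn_left(35.2°): centre at ρ to the left, rotate +35.2° → (-0.4677, 11.7329, 63.7000°)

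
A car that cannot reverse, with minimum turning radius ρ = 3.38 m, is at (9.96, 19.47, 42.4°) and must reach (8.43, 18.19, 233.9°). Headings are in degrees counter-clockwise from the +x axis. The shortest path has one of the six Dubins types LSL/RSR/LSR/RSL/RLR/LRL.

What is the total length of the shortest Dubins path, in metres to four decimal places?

Let ψ = atan2(Δy, Δx) = atan2(-1.28, -1.53) = -140.0841° be the start→goal bearing.
Normalize: d = |goal − start| / ρ = 1.994818/3.38 = 0.590183, α = (θ_start − ψ) mod 360° = 182.4841° = 3.184948 rad, β = (θ_goal − ψ) mod 360° = 13.9841° = 0.244069 rad.
Common terms: sin α = -0.043342, cos α = -0.999060, sin β = 0.241653, cos β = 0.970363, cos(α−β) = -0.979925, d² = 0.348316. Work in radians in the unit-radius frame; every candidate has L = ρ·(t + p + q).
LSL: p² = 2 + d² − 2cos(α−β) + 2d(sin α − sin β) = 3.971767; p = √p² = 1.992929; φ = atan2(cos β − cos α, d + sin α − sin β) = 1.417056 rad; t = (φ − α) mod 2π = 4.515293 rad, q = (β − φ) mod 2π = 5.110198 rad → L = 3.38·(4.515293 + 1.992929 + 5.110198) = 3.38·11.618420 = 39.270260 m
RSR: p² = 2 + d² − 2cos(α−β) + 2d(sin β − sin α) = 4.644564; p = √p² = 2.155125; φ = atan2(cos α − cos β, d − sin α + sin β) = -1.152623 rad; t = (α − φ) mod 2π = 4.337572 rad, q = (φ − β) mod 2π = 4.886493 rad → L = 3.38·(4.337572 + 2.155125 + 4.886493) = 3.38·11.379190 = 38.461662 m
LSR: p² = d² − 2 + 2cos(α−β) + 2d(sin α + sin β) = -3.377455 < 0 → infeasible
RSL: p² = d² − 2 + 2cos(α−β) − 2d(sin α + sin β) = -3.845612 < 0 → infeasible
RLR: c = (6 − d² + 2cos(α−β) + 2d(sin α − sin β))/8 = 0.419430; p = 2π − arccos c = 5.145206 rad; φ = atan2(cos α − cos β, d − sin α + sin β) = -1.152623 rad; t = (α − φ + p/2) mod 2π = 0.626989 rad, q = (α − β − t + p) mod 2π = 1.175911 rad → L = 3.38·(0.626989 + 5.145206 + 1.175911) = 3.38·6.948106 = 23.484599 m
LRL: c = (6 − d² + 2cos(α−β) − 2d(sin α − sin β))/8 = 0.503529; p = 2π − arccos c = 5.240068 rad; φ = atan2(cos β − cos α, d + sin α − sin β) = 1.417056 rad; t = (φ − α + p/2) mod 2π = 0.852141 rad, q = (β − α − t + p) mod 2π = 1.447046 rad → L = 3.38·(0.852141 + 5.240068 + 1.447046) = 3.38·7.539256 = 25.482684 m
Shortest: RLR with L = 23.484599 m ≈ 23.4846 m

23.4846 m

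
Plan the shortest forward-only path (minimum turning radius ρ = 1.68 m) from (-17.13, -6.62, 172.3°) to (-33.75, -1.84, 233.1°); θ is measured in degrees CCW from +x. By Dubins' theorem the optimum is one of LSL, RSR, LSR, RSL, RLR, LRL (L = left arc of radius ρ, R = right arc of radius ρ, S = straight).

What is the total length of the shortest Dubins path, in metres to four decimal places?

17.7913 m

Let ψ = atan2(Δy, Δx) = atan2(4.78, -16.62) = 163.9545° be the start→goal bearing.
Normalize: d = |goal − start| / ρ = 17.293721/1.68 = 10.293882, α = (θ_start − ψ) mod 360° = 8.3455° = 0.145657 rad, β = (θ_goal − ψ) mod 360° = 69.1455° = 1.206817 rad.
Common terms: sin α = 0.145142, cos α = 0.989411, sin β = 0.934488, cos β = 0.355996, cos(α−β) = 0.487860, d² = 105.964002. Work in radians in the unit-radius frame; every candidate has L = ρ·(t + p + q).
LSL: p² = 2 + d² − 2cos(α−β) + 2d(sin α − sin β) = 90.737428; p = √p² = 9.525620; φ = atan2(cos β − cos α, d + sin α − sin β) = -0.066545 rad; t = (φ − α) mod 2π = 6.070984 rad, q = (β − φ) mod 2π = 1.273362 rad → L = 1.68·(6.070984 + 9.525620 + 1.273362) = 1.68·16.869965 = 28.341541 m
RSR: p² = 2 + d² − 2cos(α−β) + 2d(sin β − sin α) = 123.239138; p = √p² = 11.101312; φ = atan2(cos α − cos β, d − sin α + sin β) = 0.057089 rad; t = (α − φ) mod 2π = 0.088568 rad, q = (φ − β) mod 2π = 5.133457 rad → L = 1.68·(0.088568 + 11.101312 + 5.133457) = 1.68·16.323338 = 27.423207 m
LSR: p² = d² − 2 + 2cos(α−β) + 2d(sin α + sin β) = 127.166885; p = √p² = 11.276830; φ = atan2(−cos α − cos β, d + sin α + sin β) − atan2(−2, p) = 0.057784 rad; t = (φ − α) mod 2π = 6.195312 rad, q = (φ − β) mod 2π = 5.134152 rad → L = 1.68·(6.195312 + 11.276830 + 5.134152) = 1.68·22.606294 = 37.978574 m
RSL: p² = d² − 2 + 2cos(α−β) − 2d(sin α + sin β) = 82.712558; p = √p² = 9.094644; φ = atan2(cos α + cos β, d − sin α − sin β) − atan2(2, p) = -0.071475 rad; t = (α − φ) mod 2π = 0.217132 rad, q = (β − φ) mod 2π = 1.278292 rad → L = 1.68·(0.217132 + 9.094644 + 1.278292) = 1.68·10.590068 = 17.791315 m
RLR: c = (6 − d² + 2cos(α−β) + 2d(sin α − sin β))/8 = -14.404892, |c| > 1 → infeasible
LRL: c = (6 − d² + 2cos(α−β) − 2d(sin α − sin β))/8 = -10.342178, |c| > 1 → infeasible
Shortest: RSL with L = 17.791315 m ≈ 17.7913 m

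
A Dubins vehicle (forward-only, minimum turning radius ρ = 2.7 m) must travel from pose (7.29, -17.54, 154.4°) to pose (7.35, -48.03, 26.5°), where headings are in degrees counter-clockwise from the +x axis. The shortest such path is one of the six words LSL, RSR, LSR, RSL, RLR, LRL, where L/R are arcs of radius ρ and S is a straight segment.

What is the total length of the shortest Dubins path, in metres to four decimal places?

Let ψ = atan2(Δy, Δx) = atan2(-30.49, 0.06) = -89.8873° be the start→goal bearing.
Normalize: d = |goal − start| / ρ = 30.490059/2.7 = 11.292614, α = (θ_start − ψ) mod 360° = 244.2873° = 4.263617 rad, β = (θ_goal − ψ) mod 360° = 116.3873° = 2.031341 rad.
Common terms: sin α = -0.900980, cos α = -0.433860, sin β = 0.895811, cos β = -0.444436, cos(α−β) = -0.614285, d² = 127.523141. Work in radians in the unit-radius frame; every candidate has L = ρ·(t + p + q).
LSL: p² = 2 + d² − 2cos(α−β) + 2d(sin α − sin β) = 90.170772; p = √p² = 9.495829; φ = atan2(cos β − cos α, d + sin α − sin β) = -0.001114 rad; t = (φ − α) mod 2π = 2.018455 rad, q = (β − φ) mod 2π = 2.032455 rad → L = 2.7·(2.018455 + 9.495829 + 2.032455) = 2.7·13.546738 = 36.576194 m
RSR: p² = 2 + d² − 2cos(α−β) + 2d(sin β − sin α) = 171.332652; p = √p² = 13.089410; φ = atan2(cos α − cos β, d − sin α + sin β) = 0.000808 rad; t = (α − φ) mod 2π = 4.262809 rad, q = (φ − β) mod 2π = 4.252653 rad → L = 2.7·(4.262809 + 13.089410 + 4.252653) = 2.7·21.604871 = 58.333153 m
LSR: p² = d² − 2 + 2cos(α−β) + 2d(sin α + sin β) = 124.177809; p = √p² = 11.143510; φ = atan2(−cos α − cos β, d + sin α + sin β) − atan2(−2, p) = 0.255241 rad; t = (φ − α) mod 2π = 2.274810 rad, q = (φ − β) mod 2π = 4.507086 rad → L = 2.7·(2.274810 + 11.143510 + 4.507086) = 2.7·17.925405 = 48.398594 m
RSL: p² = d² − 2 + 2cos(α−β) − 2d(sin α + sin β) = 124.411332; p = √p² = 11.153983; φ = atan2(cos α + cos β, d − sin α − sin β) − atan2(2, p) = -0.255007 rad; t = (α − φ) mod 2π = 4.518624 rad, q = (β − φ) mod 2π = 2.286348 rad → L = 2.7·(4.518624 + 11.153983 + 2.286348) = 2.7·17.958955 = 48.489178 m
RLR: c = (6 − d² + 2cos(α−β) + 2d(sin α − sin β))/8 = -20.416581, |c| > 1 → infeasible
LRL: c = (6 − d² + 2cos(α−β) − 2d(sin α − sin β))/8 = -10.271346, |c| > 1 → infeasible
Shortest: LSL with L = 36.576194 m ≈ 36.5762 m

36.5762 m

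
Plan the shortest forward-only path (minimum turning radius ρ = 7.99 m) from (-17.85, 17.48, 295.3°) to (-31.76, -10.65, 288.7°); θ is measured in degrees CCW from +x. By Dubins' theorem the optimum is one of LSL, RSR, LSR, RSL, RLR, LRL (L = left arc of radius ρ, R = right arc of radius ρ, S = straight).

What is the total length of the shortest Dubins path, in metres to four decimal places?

33.7312 m

Let ψ = atan2(Δy, Δx) = atan2(-28.13, -13.91) = -116.3119° be the start→goal bearing.
Normalize: d = |goal − start| / ρ = 31.381284/7.99 = 3.927570, α = (θ_start − ψ) mod 360° = 51.6119° = 0.900798 rad, β = (θ_goal − ψ) mod 360° = 45.0119° = 0.785606 rad.
Common terms: sin α = 0.783823, cos α = 0.620985, sin β = 0.707254, cos β = 0.706960, cos(α−β) = 0.993373, d² = 15.425806. Work in radians in the unit-radius frame; every candidate has L = ρ·(t + p + q).
LSL: p² = 2 + d² − 2cos(α−β) + 2d(sin α − sin β) = 16.040519; p = √p² = 4.005062; φ = atan2(cos β − cos α, d + sin α − sin β) = 0.021468 rad; t = (φ − α) mod 2π = 5.403855 rad, q = (β − φ) mod 2π = 0.764138 rad → L = 7.99·(5.403855 + 4.005062 + 0.764138) = 7.99·10.173055 = 81.282711 m
RSR: p² = 2 + d² − 2cos(α−β) + 2d(sin β − sin α) = 14.837602; p = √p² = 3.851961; φ = atan2(cos α − cos β, d − sin α + sin β) = -0.022322 rad; t = (α − φ) mod 2π = 0.923120 rad, q = (φ − β) mod 2π = 5.475257 rad → L = 7.99·(0.923120 + 3.851961 + 5.475257) = 7.99·10.250338 = 81.900199 m
LSR: p² = d² − 2 + 2cos(α−β) + 2d(sin α + sin β) = 27.125168; p = √p² = 5.208183; φ = atan2(−cos α − cos β, d + sin α + sin β) − atan2(−2, p) = 0.126315 rad; t = (φ − α) mod 2π = 5.508702 rad, q = (φ − β) mod 2π = 5.623894 rad → L = 7.99·(5.508702 + 5.208183 + 5.623894) = 7.99·16.340778 = 130.562818 m
RSL: p² = d² − 2 + 2cos(α−β) − 2d(sin α + sin β) = 3.699935; p = √p² = 1.923521; φ = atan2(cos α + cos β, d − sin α − sin β) − atan2(2, p) = -0.305874 rad; t = (α − φ) mod 2π = 1.206672 rad, q = (β − φ) mod 2π = 1.091481 rad → L = 7.99·(1.206672 + 1.923521 + 1.091481) = 7.99·4.221674 = 33.731178 m
RLR: c = (6 − d² + 2cos(α−β) + 2d(sin α − sin β))/8 = -0.854700; p = 2π − arccos c = 3.687416 rad; φ = atan2(cos α − cos β, d − sin α + sin β) = -0.022322 rad; t = (α − φ + p/2) mod 2π = 2.766828 rad, q = (α − β − t + p) mod 2π = 1.035780 rad → L = 7.99·(2.766828 + 3.687416 + 1.035780) = 7.99·7.490023 = 59.845287 m
LRL: c = (6 − d² + 2cos(α−β) − 2d(sin α − sin β))/8 = -1.005065, |c| > 1 → infeasible
Shortest: RSL with L = 33.731178 m ≈ 33.7312 m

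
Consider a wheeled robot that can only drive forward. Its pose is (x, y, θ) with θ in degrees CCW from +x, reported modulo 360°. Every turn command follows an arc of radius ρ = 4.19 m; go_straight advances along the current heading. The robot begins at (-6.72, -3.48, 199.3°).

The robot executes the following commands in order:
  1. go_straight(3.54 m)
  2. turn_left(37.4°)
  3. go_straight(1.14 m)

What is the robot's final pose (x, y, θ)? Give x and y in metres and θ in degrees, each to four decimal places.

(-12.8041, -7.2570, 236.7000°)

set_pose: (x, y, θ) = (-6.7200, -3.4800, 199.3000°), ρ = 4.19
go_straight(3.54): x += 3.54·cos θ, y += 3.54·sin θ → (-10.0611, -4.6500, 199.3000°)
turn_left(37.4°): centre at ρ to the left, rotate +37.4° → (-12.1782, -6.3041, 236.7000°)
go_straight(1.14): x += 1.14·cos θ, y += 1.14·sin θ → (-12.8041, -7.2570, 236.7000°)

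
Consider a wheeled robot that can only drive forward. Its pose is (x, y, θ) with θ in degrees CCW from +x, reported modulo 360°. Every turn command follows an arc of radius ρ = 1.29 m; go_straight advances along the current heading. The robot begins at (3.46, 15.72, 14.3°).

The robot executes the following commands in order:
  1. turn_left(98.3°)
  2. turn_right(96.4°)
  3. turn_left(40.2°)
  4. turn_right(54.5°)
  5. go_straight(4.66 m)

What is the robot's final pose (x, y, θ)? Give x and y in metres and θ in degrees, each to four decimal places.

set_pose: (x, y, θ) = (3.4600, 15.7200, 14.3000°), ρ = 1.29
turn_left(98.3°): centre at ρ to the left, rotate +98.3° → (4.3323, 17.4658, 112.6000°)
turn_right(96.4°): centre at ρ to the right, rotate −96.4° → (5.1634, 19.2003, 16.2000°)
turn_left(40.2°): centre at ρ to the left, rotate +40.2° → (5.8779, 19.7252, 56.4000°)
turn_right(54.5°): centre at ρ to the right, rotate −54.5° → (6.9096, 20.3006, 1.9000°)
go_straight(4.66): x += 4.66·cos θ, y += 4.66·sin θ → (11.5671, 20.4551, 1.9000°)

(11.5671, 20.4551, 1.9000°)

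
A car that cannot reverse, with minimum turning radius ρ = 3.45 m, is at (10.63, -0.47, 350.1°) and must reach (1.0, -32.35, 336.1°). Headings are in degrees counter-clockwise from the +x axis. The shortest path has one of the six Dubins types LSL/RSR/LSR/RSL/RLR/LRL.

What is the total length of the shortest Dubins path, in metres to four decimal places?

Let ψ = atan2(Δy, Δx) = atan2(-31.88, -9.63) = -106.8080° be the start→goal bearing.
Normalize: d = |goal − start| / ρ = 33.302722/3.45 = 9.652963, α = (θ_start − ψ) mod 360° = 96.9080° = 1.691364 rad, β = (θ_goal − ψ) mod 360° = 82.9080° = 1.447018 rad.
Common terms: sin α = 0.992741, cos α = -0.120276, sin β = 0.992349, cos β = 0.123463, cos(α−β) = 0.970296, d² = 93.179693. Work in radians in the unit-radius frame; every candidate has L = ρ·(t + p + q).
LSL: p² = 2 + d² − 2cos(α−β) + 2d(sin α − sin β) = 93.246657; p = √p² = 9.656431; φ = atan2(cos β − cos α, d + sin α − sin β) = 0.025244 rad; t = (φ − α) mod 2π = 4.617065 rad, q = (β − φ) mod 2π = 1.421774 rad → L = 3.45·(4.617065 + 9.656431 + 1.421774) = 3.45·15.695270 = 54.148682 m
RSR: p² = 2 + d² − 2cos(α−β) + 2d(sin β − sin α) = 93.231547; p = √p² = 9.655648; φ = atan2(cos α − cos β, d − sin α + sin β) = -0.025246 rad; t = (α − φ) mod 2π = 1.716610 rad, q = (φ − β) mod 2π = 4.810922 rad → L = 3.45·(1.716610 + 9.655648 + 4.810922) = 3.45·16.183180 = 55.831970 m
LSR: p² = d² − 2 + 2cos(α−β) + 2d(sin α + sin β) = 131.444280; p = √p² = 11.464915; φ = atan2(−cos α − cos β, d + sin α + sin β) − atan2(−2, p) = 0.172433 rad; t = (φ − α) mod 2π = 4.764255 rad, q = (φ − β) mod 2π = 5.008601 rad → L = 3.45·(4.764255 + 11.464915 + 5.008601) = 3.45·21.237771 = 73.270311 m
RSL: p² = d² − 2 + 2cos(α−β) − 2d(sin α + sin β) = 54.796289; p = √p² = 7.402452; φ = atan2(cos α + cos β, d − sin α − sin β) − atan2(2, p) = -0.263465 rad; t = (α − φ) mod 2π = 1.954828 rad, q = (β − φ) mod 2π = 1.710482 rad → L = 3.45·(1.954828 + 7.402452 + 1.710482) = 3.45·11.067762 = 38.183780 m
RLR: c = (6 − d² + 2cos(α−β) + 2d(sin α − sin β))/8 = -10.653943, |c| > 1 → infeasible
LRL: c = (6 − d² + 2cos(α−β) − 2d(sin α − sin β))/8 = -10.655832, |c| > 1 → infeasible
Shortest: RSL with L = 38.183780 m ≈ 38.1838 m

38.1838 m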